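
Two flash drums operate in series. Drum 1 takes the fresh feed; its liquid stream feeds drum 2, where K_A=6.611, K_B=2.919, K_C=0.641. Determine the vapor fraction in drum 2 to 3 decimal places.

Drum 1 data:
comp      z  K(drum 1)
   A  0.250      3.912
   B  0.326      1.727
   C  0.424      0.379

V/F (drum 2) = 0.607

Drum 1:
Material balance + equilibrium reduce to Σ zᵢ(Kᵢ−1)/(1+ψ₁(Kᵢ−1)) = 0.
Check two-phase: ΣzᵢKᵢ = 1.702 > 1 and Σzᵢ/Kᵢ = 1.371 > 1, so g(0) = 0.702 > 0 and g(1) = -0.371 < 0.
Iterate (Newton) starting at ψ₁ = 0.5:
  ψ₁ = 0.500: g = 0.0884, g' = -0.788 → ψ₁ = 0.612
  ψ₁ = 0.612: g = 0.0009, g' = -0.782 → ψ₁ = 0.613
Converged at ψ₁ = 0.613.
Drum-1 compositions:
  A: x = 0.090, y = 0.351
  B: x = 0.225, y = 0.389
  C: x = 0.685, y = 0.260
Drum-2 feed = drum-1 liquid: z₂ = (0.0897, 0.2255, 0.6848).
Drum 2:
Rachford–Rice: g(ψ₂) = Σ zᵢ(Kᵢ−1)/(1+ψ₂(Kᵢ−1)) = 0.
g(0) = ΣzᵢKᵢ − 1 = 0.690 and g(1) = 1 − Σzᵢ/Kᵢ = -0.159, so a root lies in (0, 1).
Newton–Raphson from ψ₂ = 0.44:
  ψ₂ = 0.440: g = 0.0878, g' = -0.603 → ψ₂ = 0.586
  ψ₂ = 0.586: g = 0.0100, g' = -0.479 → ψ₂ = 0.606
  ψ₂ = 0.606: g = 0.0001, g' = -0.467 → ψ₂ = 0.607
Converged at ψ₂ = 0.607.
  A: x = 0.020, y = 0.135
  B: x = 0.104, y = 0.304
  C: x = 0.875, y = 0.561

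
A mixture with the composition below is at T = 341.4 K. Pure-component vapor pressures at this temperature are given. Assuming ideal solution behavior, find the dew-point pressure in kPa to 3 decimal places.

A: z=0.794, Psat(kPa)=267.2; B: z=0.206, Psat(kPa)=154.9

At the dew point ψ → 1, so Σzᵢ/Kᵢ = 1 with Kᵢ = Pᵢˢᵃᵗ/P ⇒ 1/P = Σzᵢ/Pᵢˢᵃᵗ.
1/P = 0.794/267.2 + 0.206/154.9 = 0.004301 ⇒ P = 232.480 kPa

Pdew = 232.480 kPa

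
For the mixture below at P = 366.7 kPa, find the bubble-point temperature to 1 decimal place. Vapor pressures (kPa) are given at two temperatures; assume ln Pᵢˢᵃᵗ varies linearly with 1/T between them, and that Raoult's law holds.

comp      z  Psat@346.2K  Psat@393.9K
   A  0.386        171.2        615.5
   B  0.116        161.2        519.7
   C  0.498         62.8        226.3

Bubble-point temperature: ΣzᵢPᵢˢᵃᵗ(T) = P. Interpolate ln Pᵢˢᵃᵗ = aᵢ + bᵢ/T.
  T = 346.2 K: ΣzᵢPᵢˢᵃᵗ = 116.06 kPa
  T = 393.9 K: ΣzᵢPᵢˢᵃᵗ = 410.57 kPa
  T = 370.0 K: ΣzᵢPᵢˢᵃᵗ = 227.01 kPa
  T = 381.9 K: ΣzᵢPᵢˢᵃᵗ = 307.74 kPa
  T = 387.9 K: ΣzᵢPᵢˢᵃᵗ = 356.24 kPa
  T = 390.9 K: ΣzᵢPᵢˢᵃᵗ = 382.65 kPa
  T = 389.4 K: ΣzᵢPᵢˢᵃᵗ = 369.26 kPa
Interpolating between 387.9 K and 389.4 K gives T ≈ 389.1 K.

T = 389.1 K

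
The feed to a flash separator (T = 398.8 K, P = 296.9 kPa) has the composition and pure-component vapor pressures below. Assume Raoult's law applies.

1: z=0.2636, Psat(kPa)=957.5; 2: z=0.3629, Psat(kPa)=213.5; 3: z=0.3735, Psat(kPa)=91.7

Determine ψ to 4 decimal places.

ψ = 0.1981

Raoult's law: Kᵢ = Pᵢˢᵃᵗ/P = Pᵢˢᵃᵗ/296.9.
  K_1 = 957.5/296.9 = 3.224992, K_2 = 213.5/296.9 = 0.719097, K_3 = 91.7/296.9 = 0.308858
Let ψ = V/F and solve Σ zᵢ(Kᵢ−1)/(1+ψ(Kᵢ−1)) = 0.
g(0) = ΣzᵢKᵢ − 1 = 0.2264 and g(1) = 1 − Σzᵢ/Kᵢ = -0.7957, so a root lies in (0, 1).
Newton iteration, ψ⁰ = 0.5:
  ψ = 0.5000: g = -0.23541, g' = -0.7478 → ψ = 0.1852
  ψ = 0.1852: g = 0.01181, g' = -0.9210 → ψ = 0.1980
  ψ = 0.1980: g = 0.00013, g' = -0.9004 → ψ = 0.1981
Converged at ψ = 0.1981.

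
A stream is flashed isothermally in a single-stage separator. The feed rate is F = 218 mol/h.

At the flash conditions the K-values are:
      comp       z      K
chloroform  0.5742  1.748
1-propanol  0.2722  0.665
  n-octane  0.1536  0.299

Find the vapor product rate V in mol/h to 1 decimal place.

Let β = V/F and solve Σ zᵢ(Kᵢ−1)/(1+β(Kᵢ−1)) = 0.
Feasibility: ΣzᵢKᵢ = 1.2306, Σzᵢ/Kᵢ = 1.2515 — both > 1, two phases present.
Newton iteration, β⁰ = 0.53:
  β = 0.5300: g = 0.02537, g' = -0.4010 → β = 0.5933
  β = 0.5933: g = -0.00065, g' = -0.4229 → β = 0.5917
Converged at β = 0.5917.
Then V = β·F = 0.5917·218 = 129.0 mol/h and L = F − V = 89.0 mol/h.

V = 129.0 mol/h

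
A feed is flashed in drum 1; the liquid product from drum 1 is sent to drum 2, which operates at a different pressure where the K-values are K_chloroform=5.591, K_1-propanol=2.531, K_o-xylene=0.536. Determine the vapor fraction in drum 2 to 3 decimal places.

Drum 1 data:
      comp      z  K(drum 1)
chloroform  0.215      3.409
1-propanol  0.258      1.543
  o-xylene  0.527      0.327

Drum 1:
Rachford–Rice: g(ψ₁) = Σ zᵢ(Kᵢ−1)/(1+ψ₁(Kᵢ−1)) = 0.
g(0) = ΣzᵢKᵢ − 1 = 0.303 and g(1) = 1 − Σzᵢ/Kᵢ = -0.842, so a root lies in (0, 1).
Newton–Raphson from ψ₁ = 0.48:
  ψ₁ = 0.480: g = -0.1726, g' = -0.837 → ψ₁ = 0.274
  ψ₁ = 0.274: g = -0.0007, g' = -0.869 → ψ₁ = 0.273
Converged at ψ₁ = 0.273.
Drum-1 compositions:
  chloroform: x = 0.130, y = 0.442
  1-propanol: x = 0.225, y = 0.347
  o-xylene: x = 0.646, y = 0.211
Drum-2 feed = drum-1 liquid: z₂ = (0.1297, 0.2247, 0.6456).
Drum 2:
Let ψ₂ = V/F and solve Σ zᵢ(Kᵢ−1)/(1+ψ₂(Kᵢ−1)) = 0.
g(0) = ΣzᵢKᵢ − 1 = 0.640 and g(1) = 1 − Σzᵢ/Kᵢ = -0.316, so a root lies in (0, 1).
Newton iteration, ψ₂⁰ = 0.48:
  ψ₂ = 0.480: g = -0.0012, g' = -0.671 → ψ₂ = 0.478
Converged at ψ₂ = 0.478.
  chloroform: x = 0.041, y = 0.227
  1-propanol: x = 0.130, y = 0.328
  o-xylene: x = 0.830, y = 0.445

V/F (drum 2) = 0.478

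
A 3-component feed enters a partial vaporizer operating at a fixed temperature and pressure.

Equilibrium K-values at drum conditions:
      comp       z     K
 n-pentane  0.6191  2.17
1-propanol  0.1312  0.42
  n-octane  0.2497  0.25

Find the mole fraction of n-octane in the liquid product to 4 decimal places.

x_n-octane = 0.4319

Let ψ = V/F and solve Σ zᵢ(Kᵢ−1)/(1+ψ(Kᵢ−1)) = 0.
g(0) = ΣzᵢKᵢ − 1 = 0.4610 and g(1) = 1 − Σzᵢ/Kᵢ = -0.5965, so a root lies in (0, 1).
Newton–Raphson from ψ = 0.32:
  ψ = 0.3200: g = 0.18718, g' = -0.7584 → ψ = 0.5668
  ψ = 0.5668: g = -0.00360, g' = -0.8293 → ψ = 0.5625
Converged at ψ = 0.5625.
Compositions from xᵢ = zᵢ/(1+ψ(Kᵢ−1)), yᵢ = Kᵢxᵢ:
  n-pentane: x = 0.3734, y = 0.8102
  1-propanol: x = 0.1947, y = 0.0818
  n-octane: x = 0.4319, y = 0.1080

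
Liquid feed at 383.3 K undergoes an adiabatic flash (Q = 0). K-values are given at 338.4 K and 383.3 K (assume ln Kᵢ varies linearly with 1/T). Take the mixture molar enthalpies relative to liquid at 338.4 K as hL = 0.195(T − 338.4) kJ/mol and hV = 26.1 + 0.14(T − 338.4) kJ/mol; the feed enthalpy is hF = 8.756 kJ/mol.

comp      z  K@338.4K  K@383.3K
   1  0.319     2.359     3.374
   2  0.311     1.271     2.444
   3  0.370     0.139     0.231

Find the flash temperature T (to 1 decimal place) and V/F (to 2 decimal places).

T = 343.0 K, V/F = 0.30

Adiabatic flash: solve Rachford–Rice at each trial T, then check hF = ψ·hV(T) + (1−ψ)·hL(T).
  T = 338.4 K: K = (2.359, 1.271, 0.139), RR gives ψ = 0.246, H_out = 6.412 kJ/mol
  T = 383.3 K: K = (3.374, 2.444, 0.231), RR gives ψ = 0.620, H_out = 23.397 kJ/mol
  T = 360.9 K: K = (2.854, 1.800, 0.182), RR gives ψ = 0.475, H_out = 16.195 kJ/mol
  T = 349.6 K: K = (2.602, 1.520, 0.160), RR gives ψ = 0.376, H_out = 11.755 kJ/mol
  T = 344.0 K: K = (2.479, 1.392, 0.149), RR gives ψ = 0.315, H_out = 9.226 kJ/mol
  T = 341.2 K: K = (2.419, 1.331, 0.144), RR gives ψ = 0.282, H_out = 7.858 kJ/mol
  T = 342.6 K: K = (2.449, 1.361, 0.147), RR gives ψ = 0.299, H_out = 8.551 kJ/mol
Linear interpolation between T = 342.6 (H_out = 8.551) and T = 344.0 (H_out = 9.226) on hF = 8.756 gives T ≈ 343.0 K, at which ψ = 0.30.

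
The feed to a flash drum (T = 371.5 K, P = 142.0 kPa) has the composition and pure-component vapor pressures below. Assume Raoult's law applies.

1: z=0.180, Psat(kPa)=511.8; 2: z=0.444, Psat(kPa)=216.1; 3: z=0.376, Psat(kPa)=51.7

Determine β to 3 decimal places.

Raoult's law: Kᵢ = Pᵢˢᵃᵗ/P = Pᵢˢᵃᵗ/142.0.
  K_1 = 511.8/142.0 = 3.60423, K_2 = 216.1/142.0 = 1.52183, K_3 = 51.7/142.0 = 0.36408
Let β = V/F and solve Σ zᵢ(Kᵢ−1)/(1+β(Kᵢ−1)) = 0.
Check two-phase: ΣzᵢKᵢ = 1.461 > 1 and Σzᵢ/Kᵢ = 1.374 > 1, so g(0) = 0.461 > 0 and g(1) = -0.374 < 0.
Iterate (Newton) starting at β = 0.35:
  β = 0.350: g = 0.1336, g' = -0.672 → β = 0.549
  β = 0.549: g = 0.0058, g' = -0.639 → β = 0.558
Converged at β = 0.558.

β = 0.558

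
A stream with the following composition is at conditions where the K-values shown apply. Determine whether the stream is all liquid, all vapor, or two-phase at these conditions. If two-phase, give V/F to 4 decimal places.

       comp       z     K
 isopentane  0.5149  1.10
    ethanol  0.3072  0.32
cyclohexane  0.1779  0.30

ΣzᵢKᵢ = 0.7181; Σzᵢ/Kᵢ = 2.0211.
Since ΣzᵢKᵢ < 1 the mixture is below its bubble point — single liquid phase.

all liquid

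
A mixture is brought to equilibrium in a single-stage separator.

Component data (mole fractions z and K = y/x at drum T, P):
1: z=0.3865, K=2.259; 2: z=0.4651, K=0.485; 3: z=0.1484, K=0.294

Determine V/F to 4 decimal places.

V/F = 0.1995

Material balance + equilibrium reduce to Σ zᵢ(Kᵢ−1)/(1+V/F(Kᵢ−1)) = 0.
Check two-phase: ΣzᵢKᵢ = 1.1423 > 1 and Σzᵢ/Kᵢ = 1.6348 > 1, so g(0) = 0.1423 > 0 and g(1) = -0.6348 < 0.
Newton iteration, V/F⁰ = 0.41:
  V/F = 0.4100: g = -0.13015, g' = -0.6112 → V/F = 0.1971
  V/F = 0.1971: g = 0.00159, g' = -0.6459 → V/F = 0.1995
Converged at V/F = 0.1995.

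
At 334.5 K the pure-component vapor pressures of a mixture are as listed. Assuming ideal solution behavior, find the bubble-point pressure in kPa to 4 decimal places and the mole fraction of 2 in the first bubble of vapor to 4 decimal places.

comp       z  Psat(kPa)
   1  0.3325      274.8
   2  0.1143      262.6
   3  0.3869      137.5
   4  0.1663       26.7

At the bubble point ψ → 0, so ΣzᵢKᵢ = 1 with Kᵢ = Pᵢˢᵃᵗ/P ⇒ P = ΣzᵢPᵢˢᵃᵗ.
P = 0.3325·274.8 + 0.1143·262.6 + 0.3869·137.5 + 0.1663·26.7 = 179.0251 kPa
yᵢ = zᵢPᵢˢᵃᵗ/P ⇒ y_2 = 0.1143·262.6/179.0251 = 0.1677

Pbub = 179.0251 kPa, y_2 = 0.1677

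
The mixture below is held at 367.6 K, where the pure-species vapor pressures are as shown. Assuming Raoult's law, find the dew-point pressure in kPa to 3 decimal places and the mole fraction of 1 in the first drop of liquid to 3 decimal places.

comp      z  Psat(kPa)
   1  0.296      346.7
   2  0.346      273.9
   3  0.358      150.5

Pdew = 222.433 kPa, x_1 = 0.190

At the dew point ψ → 1, so Σzᵢ/Kᵢ = 1 with Kᵢ = Pᵢˢᵃᵗ/P ⇒ 1/P = Σzᵢ/Pᵢˢᵃᵗ.
1/P = 0.296/346.7 + 0.346/273.9 + 0.358/150.5 = 0.004496 ⇒ P = 222.433 kPa
xᵢ = zᵢP/Pᵢˢᵃᵗ ⇒ x_1 = 0.296·222.433/346.7 = 0.190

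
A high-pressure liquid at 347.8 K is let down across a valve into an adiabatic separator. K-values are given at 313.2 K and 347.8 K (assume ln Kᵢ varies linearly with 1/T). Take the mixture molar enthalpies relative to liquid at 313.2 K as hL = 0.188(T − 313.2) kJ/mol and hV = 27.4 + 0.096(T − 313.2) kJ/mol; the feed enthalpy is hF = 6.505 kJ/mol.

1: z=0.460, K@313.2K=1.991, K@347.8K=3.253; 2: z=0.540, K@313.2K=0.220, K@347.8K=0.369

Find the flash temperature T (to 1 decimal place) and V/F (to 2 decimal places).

T = 321.5 K, V/F = 0.19

Adiabatic flash: solve Rachford–Rice at each trial T, then check hF = ψ·hV(T) + (1−ψ)·hL(T).
  T = 313.2 K: K = (1.991, 0.220), RR gives ψ = 0.045, H_out = 1.229 kJ/mol
  T = 347.8 K: K = (3.253, 0.369), RR gives ψ = 0.489, H_out = 18.355 kJ/mol
  T = 330.5 K: K = (2.578, 0.289), RR gives ψ = 0.305, H_out = 11.113 kJ/mol
  T = 321.9 K: K = (2.275, 0.253), RR gives ψ = 0.192, H_out = 6.755 kJ/mol
  T = 317.5 K: K = (2.129, 0.236), RR gives ψ = 0.124, H_out = 4.148 kJ/mol
  T = 319.7 K: K = (2.201, 0.245), RR gives ψ = 0.159, H_out = 5.492 kJ/mol
Linear interpolation between T = 319.7 (H_out = 5.492) and T = 321.9 (H_out = 6.755) on hF = 6.505 gives T ≈ 321.5 K, at which ψ = 0.19.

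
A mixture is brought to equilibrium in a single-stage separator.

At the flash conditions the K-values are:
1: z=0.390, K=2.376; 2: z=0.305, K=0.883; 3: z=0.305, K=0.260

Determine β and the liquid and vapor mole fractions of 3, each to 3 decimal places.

Material balance + equilibrium reduce to Σ zᵢ(Kᵢ−1)/(1+β(Kᵢ−1)) = 0.
Feasibility: ΣzᵢKᵢ = 1.275, Σzᵢ/Kᵢ = 1.683 — both > 1, two phases present.
Iterate (Newton) starting at β = 0.57:
  β = 0.570: g = -0.1278, g' = -0.736 → β = 0.396
  β = 0.396: g = -0.0096, g' = -0.648 → β = 0.382
Converged at β = 0.382.
Compositions from xᵢ = zᵢ/(1+β(Kᵢ−1)), yᵢ = Kᵢxᵢ:
  1: x = 0.256, y = 0.608
  2: x = 0.319, y = 0.282
  3: x = 0.425, y = 0.111

β = 0.382, x_3 = 0.425, y_3 = 0.111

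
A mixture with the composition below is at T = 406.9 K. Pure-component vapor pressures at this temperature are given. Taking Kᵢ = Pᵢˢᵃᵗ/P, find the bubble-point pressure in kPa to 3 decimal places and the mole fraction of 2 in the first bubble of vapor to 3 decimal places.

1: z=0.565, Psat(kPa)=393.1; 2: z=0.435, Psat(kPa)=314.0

Pbub = 358.692 kPa, y_2 = 0.381

At the bubble point ψ → 0, so ΣzᵢKᵢ = 1 with Kᵢ = Pᵢˢᵃᵗ/P ⇒ P = ΣzᵢPᵢˢᵃᵗ.
P = 0.565·393.1 + 0.435·314.0 = 358.692 kPa
yᵢ = zᵢPᵢˢᵃᵗ/P ⇒ y_2 = 0.435·314.0/358.692 = 0.381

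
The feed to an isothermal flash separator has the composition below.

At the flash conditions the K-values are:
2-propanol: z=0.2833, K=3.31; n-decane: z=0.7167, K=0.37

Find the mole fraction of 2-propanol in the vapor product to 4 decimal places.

y_2-propanol = 0.7093

Let ψ = V/F and solve Σ zᵢ(Kᵢ−1)/(1+ψ(Kᵢ−1)) = 0.
Check two-phase: ΣzᵢKᵢ = 1.2029 > 1 and Σzᵢ/Kᵢ = 2.0226 > 1, so g(0) = 0.2029 > 0 and g(1) = -1.0226 < 0.
Binary case is linear: z₁(K₁−1)(1+ψ(K₂−1)) + z₂(K₂−1)(1+ψ(K₁−1)) = 0
⇒ ψ = [z₁(K₁−1)+z₂(K₂−1)] / [−(K₁−1)(K₂−1)] = 0.20290/1.45530 = 0.1394
Compositions from xᵢ = zᵢ/(1+ψ(Kᵢ−1)), yᵢ = Kᵢxᵢ:
  2-propanol: x = 0.2143, y = 0.7093
  n-decane: x = 0.7857, y = 0.2907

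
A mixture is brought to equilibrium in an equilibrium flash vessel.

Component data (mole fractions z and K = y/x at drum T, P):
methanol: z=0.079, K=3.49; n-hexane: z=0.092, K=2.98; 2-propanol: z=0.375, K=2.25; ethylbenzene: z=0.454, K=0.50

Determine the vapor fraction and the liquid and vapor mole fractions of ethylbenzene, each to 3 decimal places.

ψ = 0.786, x_ethylbenzene = 0.748, y_ethylbenzene = 0.374

Rachford–Rice: g(ψ) = Σ zᵢ(Kᵢ−1)/(1+ψ(Kᵢ−1)) = 0.
g(0) = ΣzᵢKᵢ − 1 = 0.621 and g(1) = 1 − Σzᵢ/Kᵢ = -0.128, so a root lies in (0, 1).
Iterate (Newton) starting at ψ = 0.5:
  ψ = 0.500: g = 0.1650, g' = -0.612 → ψ = 0.770
  ψ = 0.770: g = 0.0096, g' = -0.566 → ψ = 0.786
Converged at ψ = 0.786.
Compositions from xᵢ = zᵢ/(1+ψ(Kᵢ−1)), yᵢ = Kᵢxᵢ:
  methanol: x = 0.027, y = 0.093
  n-hexane: x = 0.036, y = 0.107
  2-propanol: x = 0.189, y = 0.425
  ethylbenzene: x = 0.748, y = 0.374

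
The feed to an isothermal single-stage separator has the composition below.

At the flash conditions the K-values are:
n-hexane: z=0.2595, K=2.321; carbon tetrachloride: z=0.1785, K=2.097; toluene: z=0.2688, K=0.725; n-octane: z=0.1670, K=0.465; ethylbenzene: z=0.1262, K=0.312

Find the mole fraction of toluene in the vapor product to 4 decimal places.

y_toluene = 0.2249

Newton iteration, β⁰ = 0.59:
  β = 0.5900: g = -0.05342, g' = -0.5225 → β = 0.4878
  β = 0.4878: g = -0.00091, g' = -0.5086 → β = 0.4860
Converged at β = 0.4860.
Compositions from xᵢ = zᵢ/(1+β(Kᵢ−1)), yᵢ = Kᵢxᵢ:
  n-hexane: x = 0.1580, y = 0.3668
  carbon tetrachloride: x = 0.1164, y = 0.2442
  toluene: x = 0.3103, y = 0.2249
  n-octane: x = 0.2257, y = 0.1049
  ethylbenzene: x = 0.1896, y = 0.0592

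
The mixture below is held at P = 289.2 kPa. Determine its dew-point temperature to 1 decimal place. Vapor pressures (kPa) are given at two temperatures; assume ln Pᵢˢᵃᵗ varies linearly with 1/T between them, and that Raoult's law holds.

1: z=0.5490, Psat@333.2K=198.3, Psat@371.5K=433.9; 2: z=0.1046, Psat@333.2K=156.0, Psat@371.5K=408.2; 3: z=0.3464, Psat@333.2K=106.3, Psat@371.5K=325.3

T = 358.8 K

Dew-point temperature: Σzᵢ·P/Pᵢˢᵃᵗ(T) = 1. Interpolate ln Pᵢˢᵃᵗ = aᵢ + bᵢ/T.
  T = 333.2 K: ΣzᵢP/Pᵢˢᵃᵗ = 1.9370
  T = 371.5 K: ΣzᵢP/Pᵢˢᵃᵗ = 0.7480
  T = 352.4 K: ΣzᵢP/Pᵢˢᵃᵗ = 1.1678
  T = 361.9 K: ΣzᵢP/Pᵢˢᵃᵗ = 0.9296
  T = 357.1 K: ΣzᵢP/Pᵢˢᵃᵗ = 1.0414
  T = 359.5 K: ΣzᵢP/Pᵢˢᵃᵗ = 0.9835
Interpolating between 357.1 K and 359.5 K gives T ≈ 358.8 K.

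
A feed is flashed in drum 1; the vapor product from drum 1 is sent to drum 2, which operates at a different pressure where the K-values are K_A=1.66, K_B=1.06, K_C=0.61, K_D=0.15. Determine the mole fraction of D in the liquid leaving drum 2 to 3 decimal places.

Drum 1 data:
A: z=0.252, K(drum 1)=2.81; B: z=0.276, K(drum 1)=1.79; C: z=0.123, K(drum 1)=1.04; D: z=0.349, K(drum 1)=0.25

Drum 1:
Rachford–Rice: g(ψ₁) = Σ zᵢ(Kᵢ−1)/(1+ψ₁(Kᵢ−1)) = 0.
Check two-phase: ΣzᵢKᵢ = 1.417 > 1 and Σzᵢ/Kᵢ = 1.758 > 1, so g(0) = 0.417 > 0 and g(1) = -0.758 < 0.
Newton–Raphson from ψ₁ = 0.5:
  ψ₁ = 0.500: g = -0.0182, g' = -0.819 → ψ₁ = 0.478
Converged at ψ₁ = 0.478.
Drum-1 compositions:
  A: x = 0.135, y = 0.380
  B: x = 0.200, y = 0.359
  C: x = 0.121, y = 0.126
  D: x = 0.544, y = 0.136
Drum-2 feed = drum-1 vapor: z₂ = (0.3798, 0.3587, 0.1255, 0.1359).
Drum 2:
Material balance + equilibrium reduce to Σ zᵢ(Kᵢ−1)/(1+ψ₂(Kᵢ−1)) = 0.
g(0) = ΣzᵢKᵢ − 1 = 0.108 and g(1) = 1 − Σzᵢ/Kᵢ = -0.679, so a root lies in (0, 1).
Newton–Raphson from ψ₂ = 0.5:
  ψ₂ = 0.500: g = -0.0524, g' = -0.421 → ψ₂ = 0.376
  ψ₂ = 0.376: g = -0.0052, g' = -0.346 → ψ₂ = 0.361
Converged at ψ₂ = 0.361.
  A: x = 0.307, y = 0.509
  B: x = 0.351, y = 0.372
  C: x = 0.146, y = 0.089
  D: x = 0.196, y = 0.029

x_D (drum 2) = 0.196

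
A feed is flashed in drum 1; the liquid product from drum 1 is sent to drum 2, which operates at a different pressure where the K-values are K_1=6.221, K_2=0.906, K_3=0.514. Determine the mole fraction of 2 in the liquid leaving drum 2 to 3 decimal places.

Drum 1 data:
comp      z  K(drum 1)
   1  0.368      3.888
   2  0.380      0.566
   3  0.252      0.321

Drum 1:
Material balance + equilibrium reduce to Σ zᵢ(Kᵢ−1)/(1+ψ₁(Kᵢ−1)) = 0.
g(0) = ΣzᵢKᵢ − 1 = 0.727 and g(1) = 1 − Σzᵢ/Kᵢ = -0.551, so a root lies in (0, 1).
Newton iteration, ψ₁⁰ = 0.49:
  ψ₁ = 0.490: g = -0.0258, g' = -0.903 → ψ₁ = 0.461
  ψ₁ = 0.461: g = 0.0003, g' = -0.922 → ψ₁ = 0.462
Converged at ψ₁ = 0.462.
Drum-1 compositions:
  1: x = 0.158, y = 0.613
  2: x = 0.475, y = 0.269
  3: x = 0.367, y = 0.118
Drum-2 feed = drum-1 liquid: z₂ = (0.1577, 0.4752, 0.3671).
Drum 2:
Rachford–Rice: g(ψ₂) = Σ zᵢ(Kᵢ−1)/(1+ψ₂(Kᵢ−1)) = 0.
Check two-phase: ΣzᵢKᵢ = 1.600 > 1 and Σzᵢ/Kᵢ = 1.264 > 1, so g(0) = 0.600 > 0 and g(1) = -0.264 < 0.
Iterate (Newton) starting at ψ₂ = 0.47:
  ψ₂ = 0.470: g = -0.0395, g' = -0.511 → ψ₂ = 0.393
  ψ₂ = 0.393: g = 0.0032, g' = -0.599 → ψ₂ = 0.398
Converged at ψ₂ = 0.398.
  1: x = 0.051, y = 0.319
  2: x = 0.494, y = 0.447
  3: x = 0.455, y = 0.234

x_2 (drum 2) = 0.494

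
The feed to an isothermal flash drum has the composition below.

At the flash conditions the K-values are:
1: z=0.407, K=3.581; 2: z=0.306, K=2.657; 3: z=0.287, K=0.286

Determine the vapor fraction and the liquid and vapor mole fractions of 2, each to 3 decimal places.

ψ = 0.863, x_2 = 0.126, y_2 = 0.335

Rachford–Rice: g(ψ) = Σ zᵢ(Kᵢ−1)/(1+ψ(Kᵢ−1)) = 0.
Feasibility: ΣzᵢKᵢ = 2.353, Σzᵢ/Kᵢ = 1.232 — both > 1, two phases present.
Iterate (Newton) starting at ψ = 0.5:
  ψ = 0.500: g = 0.4172, g' = -1.122 → ψ = 0.872
  ψ = 0.872: g = -0.0123, g' = -1.424 → ψ = 0.863
Converged at ψ = 0.863.
Compositions from xᵢ = zᵢ/(1+ψ(Kᵢ−1)), yᵢ = Kᵢxᵢ:
  1: x = 0.126, y = 0.452
  2: x = 0.126, y = 0.335
  3: x = 0.748, y = 0.214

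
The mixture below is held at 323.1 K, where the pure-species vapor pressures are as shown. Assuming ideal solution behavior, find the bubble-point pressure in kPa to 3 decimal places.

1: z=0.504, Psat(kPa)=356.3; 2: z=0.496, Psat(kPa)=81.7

At the bubble point ψ → 0, so ΣzᵢKᵢ = 1 with Kᵢ = Pᵢˢᵃᵗ/P ⇒ P = ΣzᵢPᵢˢᵃᵗ.
P = 0.504·356.3 + 0.496·81.7 = 220.098 kPa

Pbub = 220.098 kPa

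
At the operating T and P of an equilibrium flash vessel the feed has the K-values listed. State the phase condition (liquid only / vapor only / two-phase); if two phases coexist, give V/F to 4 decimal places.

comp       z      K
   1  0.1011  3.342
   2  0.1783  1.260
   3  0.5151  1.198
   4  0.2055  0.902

ΣzᵢKᵢ = 1.3650; Σzᵢ/Kᵢ = 0.8296.
Since Σzᵢ/Kᵢ < 1 the mixture is above its dew point — single vapor phase.

vapor only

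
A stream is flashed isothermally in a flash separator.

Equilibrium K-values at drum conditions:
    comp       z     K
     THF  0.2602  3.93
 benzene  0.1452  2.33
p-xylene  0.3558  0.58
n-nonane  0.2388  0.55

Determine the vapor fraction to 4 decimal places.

Rachford–Rice: g(ψ) = Σ zᵢ(Kᵢ−1)/(1+ψ(Kᵢ−1)) = 0.
Feasibility: ΣzᵢKᵢ = 1.6986, Σzᵢ/Kᵢ = 1.1762 — both > 1, two phases present.
Newton–Raphson from ψ = 0.61:
  ψ = 0.6100: g = 0.03111, g' = -0.5711 → ψ = 0.6645
  ψ = 0.6645: g = 0.00064, g' = -0.5488 → ψ = 0.6656
Converged at ψ = 0.6656.

ψ = 0.6656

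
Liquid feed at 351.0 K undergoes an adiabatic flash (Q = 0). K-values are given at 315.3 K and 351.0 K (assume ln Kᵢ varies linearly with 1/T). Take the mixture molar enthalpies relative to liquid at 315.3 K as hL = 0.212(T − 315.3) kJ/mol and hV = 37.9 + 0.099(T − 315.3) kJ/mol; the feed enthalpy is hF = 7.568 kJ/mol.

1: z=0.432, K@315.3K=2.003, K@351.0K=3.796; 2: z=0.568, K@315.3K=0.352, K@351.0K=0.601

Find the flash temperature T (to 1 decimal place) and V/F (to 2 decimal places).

Adiabatic flash: solve Rachford–Rice at each trial T, then check hF = ψ·hV(T) + (1−ψ)·hL(T).
  T = 315.3 K: K = (2.003, 0.352), RR gives ψ = 0.100, H_out = 3.804 kJ/mol
  T = 351.0 K: K = (3.796, 0.601), RR gives ψ = 0.880, H_out = 37.355 kJ/mol
  T = 333.1 K: K = (2.803, 0.466), RR gives ψ = 0.494, H_out = 21.511 kJ/mol
  T = 324.2 K: K = (2.380, 0.407), RR gives ψ = 0.317, H_out = 13.567 kJ/mol
  T = 319.8 K: K = (2.188, 0.379), RR gives ψ = 0.218, H_out = 9.093 kJ/mol
  T = 317.6 K: K = (2.096, 0.366), RR gives ψ = 0.163, H_out = 6.620 kJ/mol
Linear interpolation between T = 317.6 (H_out = 6.620) and T = 319.8 (H_out = 9.093) on hF = 7.568 gives T ≈ 318.4 K, at which ψ = 0.18.

T = 318.4 K, V/F = 0.18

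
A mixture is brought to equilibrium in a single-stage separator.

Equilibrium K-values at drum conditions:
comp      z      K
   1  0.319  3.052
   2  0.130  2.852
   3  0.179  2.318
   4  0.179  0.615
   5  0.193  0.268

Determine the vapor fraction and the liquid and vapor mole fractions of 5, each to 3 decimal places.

Newton–Raphson from ψ = 0.5:
  ψ = 0.500: g = 0.2821, g' = -0.858 → ψ = 0.829
  ψ = 0.829: g = -0.0102, g' = -1.050 → ψ = 0.819
Converged at ψ = 0.819.
Compositions from xᵢ = zᵢ/(1+ψ(Kᵢ−1)), yᵢ = Kᵢxᵢ:
  1: x = 0.119, y = 0.363
  2: x = 0.052, y = 0.147
  3: x = 0.086, y = 0.200
  4: x = 0.261, y = 0.161
  5: x = 0.482, y = 0.129

ψ = 0.819, x_5 = 0.482, y_5 = 0.129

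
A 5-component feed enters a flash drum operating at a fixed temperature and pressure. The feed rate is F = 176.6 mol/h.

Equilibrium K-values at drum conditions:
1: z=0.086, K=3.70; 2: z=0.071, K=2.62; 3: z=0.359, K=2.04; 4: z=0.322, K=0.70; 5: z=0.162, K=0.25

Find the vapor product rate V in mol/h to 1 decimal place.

V = 116.4 mol/h

Newton–Raphson from V/F = 0.62:
  V/F = 0.620: g = 0.0254, g' = -0.640 → V/F = 0.660
  V/F = 0.660: g = -0.0004, g' = -0.663 → V/F = 0.659
Converged at V/F = 0.659.
Then V = V/F·F = 0.6591·176.6 = 116.4 mol/h and L = F − V = 60.2 mol/h.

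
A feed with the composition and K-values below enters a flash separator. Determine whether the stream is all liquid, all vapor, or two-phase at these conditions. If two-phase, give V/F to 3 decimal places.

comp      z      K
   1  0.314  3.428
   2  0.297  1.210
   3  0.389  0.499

two-phase, V/F = 0.774

ΣzᵢKᵢ = 1.630; Σzᵢ/Kᵢ = 1.117.
Both exceed 1, so a two-phase solution exists.
Let ψ = V/F and solve Σ zᵢ(Kᵢ−1)/(1+ψ(Kᵢ−1)) = 0.
Newton–Raphson from ψ = 0.66:
  ψ = 0.660: g = 0.0566, g' = -0.501 → ψ = 0.773
  ψ = 0.773: g = 0.0007, g' = -0.493 → ψ = 0.774
Converged at ψ = 0.774.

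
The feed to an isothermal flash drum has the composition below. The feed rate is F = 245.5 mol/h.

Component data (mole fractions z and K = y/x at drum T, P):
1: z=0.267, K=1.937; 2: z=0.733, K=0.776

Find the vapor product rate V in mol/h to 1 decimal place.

V = 100.6 mol/h

Newton iteration, ψ⁰ = 0.4:
  ψ = 0.400: g = 0.0016, g' = -0.168 → ψ = 0.410
Converged at ψ = 0.410.
Then V = ψ·F = 0.4097·245.5 = 100.6 mol/h and L = F − V = 144.9 mol/h.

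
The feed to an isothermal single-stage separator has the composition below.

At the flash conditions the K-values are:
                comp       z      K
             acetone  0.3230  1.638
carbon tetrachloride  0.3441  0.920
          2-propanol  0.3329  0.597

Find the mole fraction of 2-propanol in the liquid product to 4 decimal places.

Material balance + equilibrium reduce to Σ zᵢ(Kᵢ−1)/(1+V/F(Kᵢ−1)) = 0.
Feasibility: ΣzᵢKᵢ = 1.0444, Σzᵢ/Kᵢ = 1.1288 — both > 1, two phases present.
Newton iteration, V/F⁰ = 0.66:
  V/F = 0.6600: g = -0.06682, g' = -0.1679 → V/F = 0.2620
  V/F = 0.2620: g = -0.00156, g' = -0.1664 → V/F = 0.2527
Converged at V/F = 0.2527.
Compositions from xᵢ = zᵢ/(1+V/F(Kᵢ−1)), yᵢ = Kᵢxᵢ:
  acetone: x = 0.2782, y = 0.4556
  carbon tetrachloride: x = 0.3512, y = 0.3231
  2-propanol: x = 0.3706, y = 0.2213

x_2-propanol = 0.3706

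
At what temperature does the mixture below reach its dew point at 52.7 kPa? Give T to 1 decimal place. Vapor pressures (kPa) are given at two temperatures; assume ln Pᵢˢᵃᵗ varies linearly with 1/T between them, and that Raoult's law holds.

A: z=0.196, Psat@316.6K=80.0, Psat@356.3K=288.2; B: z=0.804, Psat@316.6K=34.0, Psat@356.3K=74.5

T = 330.8 K

Dew-point temperature: Σzᵢ·P/Pᵢˢᵃᵗ(T) = 1. Interpolate ln Pᵢˢᵃᵗ = aᵢ + bᵢ/T.
  T = 316.6 K: ΣzᵢP/Pᵢˢᵃᵗ = 1.3753
  T = 356.3 K: ΣzᵢP/Pᵢˢᵃᵗ = 0.6046
  T = 336.5 K: ΣzᵢP/Pᵢˢᵃᵗ = 0.8872
  T = 326.6 K: ΣzᵢP/Pᵢˢᵃᵗ = 1.0953
  T = 331.6 K: ΣzᵢP/Pᵢˢᵃᵗ = 0.9831
  T = 329.1 K: ΣzᵢP/Pᵢˢᵃᵗ = 1.0372
Interpolating between 329.1 K and 331.6 K gives T ≈ 330.8 K.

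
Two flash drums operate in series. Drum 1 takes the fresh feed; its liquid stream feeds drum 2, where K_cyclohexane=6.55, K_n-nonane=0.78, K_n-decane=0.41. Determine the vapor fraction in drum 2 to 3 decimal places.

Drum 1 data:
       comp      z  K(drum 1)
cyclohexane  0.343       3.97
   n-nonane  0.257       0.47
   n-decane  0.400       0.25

V/F (drum 2) = 0.251

Drum 1:
Material balance + equilibrium reduce to Σ zᵢ(Kᵢ−1)/(1+ψ₁(Kᵢ−1)) = 0.
g(0) = ΣzᵢKᵢ − 1 = 0.583 and g(1) = 1 − Σzᵢ/Kᵢ = -1.233, so a root lies in (0, 1).
Newton–Raphson from ψ₁ = 0.5:
  ψ₁ = 0.500: g = -0.2554, g' = -1.200 → ψ₁ = 0.287
  ψ₁ = 0.287: g = 0.0069, g' = -1.347 → ψ₁ = 0.292
Converged at ψ₁ = 0.292.
Drum-1 compositions:
  cyclohexane: x = 0.184, y = 0.729
  n-nonane: x = 0.304, y = 0.143
  n-decane: x = 0.512, y = 0.128
Drum-2 feed = drum-1 liquid: z₂ = (0.1836, 0.3041, 0.5123).
Drum 2:
Let ψ₂ = V/F and solve Σ zᵢ(Kᵢ−1)/(1+ψ₂(Kᵢ−1)) = 0.
Check two-phase: ΣzᵢKᵢ = 1.650 > 1 and Σzᵢ/Kᵢ = 1.667 > 1, so g(0) = 0.650 > 0 and g(1) = -0.667 < 0.
Newton iteration, ψ₂⁰ = 0.48:
  ψ₂ = 0.480: g = -0.2183, g' = -0.787 → ψ₂ = 0.203
  ψ₂ = 0.203: g = 0.0665, g' = -1.500 → ψ₂ = 0.247
  ψ₂ = 0.247: g = 0.0055, g' = -1.268 → ψ₂ = 0.251
Converged at ψ₂ = 0.251.
  cyclohexane: x = 0.077, y = 0.502
  n-nonane: x = 0.322, y = 0.251
  n-decane: x = 0.601, y = 0.247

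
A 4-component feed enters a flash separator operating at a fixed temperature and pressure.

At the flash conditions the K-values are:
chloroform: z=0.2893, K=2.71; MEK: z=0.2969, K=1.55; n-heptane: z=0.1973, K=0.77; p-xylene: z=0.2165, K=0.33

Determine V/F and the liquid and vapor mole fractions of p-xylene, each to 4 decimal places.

Newton–Raphson from V/F = 0.5:
  V/F = 0.5000: g = 0.12536, g' = -0.5342 → V/F = 0.7347
  V/F = 0.7347: g = -0.00472, g' = -0.6038 → V/F = 0.7269
  V/F = 0.7269: g = -0.00002, g' = -0.5983 → V/F = 0.7268
Converged at V/F = 0.7268.
Compositions from xᵢ = zᵢ/(1+V/F(Kᵢ−1)), yᵢ = Kᵢxᵢ:
  chloroform: x = 0.1290, y = 0.3496
  MEK: x = 0.2121, y = 0.3288
  n-heptane: x = 0.2369, y = 0.1824
  p-xylene: x = 0.4220, y = 0.1393

V/F = 0.7268, x_p-xylene = 0.4220, y_p-xylene = 0.1393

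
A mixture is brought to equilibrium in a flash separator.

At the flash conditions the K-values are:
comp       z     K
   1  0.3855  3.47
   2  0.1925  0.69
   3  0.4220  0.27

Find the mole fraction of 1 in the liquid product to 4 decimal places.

Material balance + equilibrium reduce to Σ zᵢ(Kᵢ−1)/(1+β(Kᵢ−1)) = 0.
Check two-phase: ΣzᵢKᵢ = 1.5844 > 1 and Σzᵢ/Kᵢ = 1.9530 > 1, so g(0) = 0.5845 > 0 and g(1) = -0.9530 < 0.
Iterate (Newton) starting at β = 0.6:
  β = 0.6000: g = -0.23782, g' = -1.1217 → β = 0.3880
  β = 0.3880: g = -0.01139, g' = -1.0749 → β = 0.3774
Converged at β = 0.3774.
Compositions from xᵢ = zᵢ/(1+β(Kᵢ−1)), yᵢ = Kᵢxᵢ:
  1: x = 0.1995, y = 0.6923
  2: x = 0.2180, y = 0.1504
  3: x = 0.5825, y = 0.1573

x_1 = 0.1995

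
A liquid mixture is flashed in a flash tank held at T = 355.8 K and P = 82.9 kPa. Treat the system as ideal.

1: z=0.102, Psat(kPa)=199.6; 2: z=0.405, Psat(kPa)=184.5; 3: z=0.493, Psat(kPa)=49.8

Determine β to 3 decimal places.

Raoult's law: Kᵢ = Pᵢˢᵃᵗ/P = Pᵢˢᵃᵗ/82.9.
  K_1 = 199.6/82.9 = 2.40772, K_2 = 184.5/82.9 = 2.22557, K_3 = 49.8/82.9 = 0.60072
Rachford–Rice: g(β) = Σ zᵢ(Kᵢ−1)/(1+β(Kᵢ−1)) = 0.
Feasibility: ΣzᵢKᵢ = 1.443, Σzᵢ/Kᵢ = 1.045 — both > 1, two phases present.
Newton–Raphson from β = 0.3:
  β = 0.300: g = 0.2402, g' = -0.527 → β = 0.756
  β = 0.756: g = 0.0452, g' = -0.373 → β = 0.877
  β = 0.877: g = 0.0004, g' = -0.368 → β = 0.879
Converged at β = 0.879.

β = 0.879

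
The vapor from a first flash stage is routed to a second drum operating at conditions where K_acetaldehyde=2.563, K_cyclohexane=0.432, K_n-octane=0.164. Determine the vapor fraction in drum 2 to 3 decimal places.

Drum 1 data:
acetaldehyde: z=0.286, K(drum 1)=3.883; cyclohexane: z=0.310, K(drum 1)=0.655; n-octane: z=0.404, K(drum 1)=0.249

V/F (drum 2) = 0.730

Drum 1:
Material balance + equilibrium reduce to Σ zᵢ(Kᵢ−1)/(1+ψ₁(Kᵢ−1)) = 0.
Check two-phase: ΣzᵢKᵢ = 1.414 > 1 and Σzᵢ/Kᵢ = 2.169 > 1, so g(0) = 0.414 > 0 and g(1) = -1.169 < 0.
Iterate (Newton) starting at ψ₁ = 0.5:
  ψ₁ = 0.500: g = -0.2774, g' = -1.037 → ψ₁ = 0.233
  ψ₁ = 0.233: g = 0.0098, g' = -1.230 → ψ₁ = 0.240
  ψ₁ = 0.240: g = 0.0001, g' = -1.212 → ψ₁ = 0.241
Converged at ψ₁ = 0.241.
Drum-1 compositions:
  acetaldehyde: x = 0.169, y = 0.656
  cyclohexane: x = 0.338, y = 0.221
  n-octane: x = 0.493, y = 0.123
Drum-2 feed = drum-1 vapor: z₂ = (0.6558, 0.2214, 0.1228).
Drum 2:
Let ψ₂ = V/F and solve Σ zᵢ(Kᵢ−1)/(1+ψ₂(Kᵢ−1)) = 0.
g(0) = ΣzᵢKᵢ − 1 = 0.797 and g(1) = 1 − Σzᵢ/Kᵢ = -0.517, so a root lies in (0, 1).
Iterate (Newton) starting at ψ₂ = 0.54:
  ψ₂ = 0.540: g = 0.1874, g' = -0.905 → ψ₂ = 0.747
  ψ₂ = 0.747: g = -0.0189, g' = -1.165 → ψ₂ = 0.731
  ψ₂ = 0.731: g = -0.0003, g' = -1.125 → ψ₂ = 0.730
Converged at ψ₂ = 0.730.
  acetaldehyde: x = 0.306, y = 0.785
  cyclohexane: x = 0.378, y = 0.163
  n-octane: x = 0.315, y = 0.052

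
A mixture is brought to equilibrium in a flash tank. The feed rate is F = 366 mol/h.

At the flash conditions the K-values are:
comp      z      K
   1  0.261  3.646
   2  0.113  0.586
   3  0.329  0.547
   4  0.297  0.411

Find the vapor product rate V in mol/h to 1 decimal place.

V = 87.6 mol/h

Rachford–Rice: g(β) = Σ zᵢ(Kᵢ−1)/(1+β(Kᵢ−1)) = 0.
g(0) = ΣzᵢKᵢ − 1 = 0.320 and g(1) = 1 − Σzᵢ/Kᵢ = -0.589, so a root lies in (0, 1).
Iterate (Newton) starting at β = 0.38:
  β = 0.380: g = -0.1166, g' = -0.751 → β = 0.225
  β = 0.225: g = 0.0139, g' = -0.963 → β = 0.239
Converged at β = 0.239.
Then V = β·F = 0.2394·366 = 87.6 mol/h and L = F − V = 278.4 mol/h.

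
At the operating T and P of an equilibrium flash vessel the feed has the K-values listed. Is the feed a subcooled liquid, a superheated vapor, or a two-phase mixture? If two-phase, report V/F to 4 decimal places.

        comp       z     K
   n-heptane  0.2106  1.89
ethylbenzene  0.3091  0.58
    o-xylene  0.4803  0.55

subcooled liquid

ΣzᵢKᵢ = 0.8415; Σzᵢ/Kᵢ = 1.5176.
Since ΣzᵢKᵢ < 1 the mixture is below its bubble point — single liquid phase.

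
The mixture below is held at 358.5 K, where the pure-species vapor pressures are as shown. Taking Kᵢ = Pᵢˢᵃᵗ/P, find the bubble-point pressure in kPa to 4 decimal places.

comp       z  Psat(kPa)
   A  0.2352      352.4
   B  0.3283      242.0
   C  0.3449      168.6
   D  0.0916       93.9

Pbub = 229.0845 kPa

At the bubble point ψ → 0, so ΣzᵢKᵢ = 1 with Kᵢ = Pᵢˢᵃᵗ/P ⇒ P = ΣzᵢPᵢˢᵃᵗ.
P = 0.2352·352.4 + 0.3283·242.0 + 0.3449·168.6 + 0.0916·93.9 = 229.0845 kPa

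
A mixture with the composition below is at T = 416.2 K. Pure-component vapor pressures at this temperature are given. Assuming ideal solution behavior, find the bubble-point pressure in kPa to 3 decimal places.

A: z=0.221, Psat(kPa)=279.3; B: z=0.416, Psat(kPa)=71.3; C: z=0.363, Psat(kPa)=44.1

Pbub = 107.394 kPa

At the bubble point ψ → 0, so ΣzᵢKᵢ = 1 with Kᵢ = Pᵢˢᵃᵗ/P ⇒ P = ΣzᵢPᵢˢᵃᵗ.
P = 0.221·279.3 + 0.416·71.3 + 0.363·44.1 = 107.394 kPa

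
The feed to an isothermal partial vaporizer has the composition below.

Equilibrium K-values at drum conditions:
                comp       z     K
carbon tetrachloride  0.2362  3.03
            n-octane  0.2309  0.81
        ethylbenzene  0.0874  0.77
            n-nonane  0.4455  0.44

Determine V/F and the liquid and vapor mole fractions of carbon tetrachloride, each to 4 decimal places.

Material balance + equilibrium reduce to Σ zᵢ(Kᵢ−1)/(1+V/F(Kᵢ−1)) = 0.
Check two-phase: ΣzᵢKᵢ = 1.1660 > 1 and Σzᵢ/Kᵢ = 1.4890 > 1, so g(0) = 0.1660 > 0 and g(1) = -0.4890 < 0.
Newton iteration, V/F⁰ = 0.5:
  V/F = 0.5000: g = -0.17973, g' = -0.5253 → V/F = 0.1579
  V/F = 0.1579: g = 0.02336, g' = -0.7402 → V/F = 0.1894
  V/F = 0.1894: g = 0.00071, g' = -0.6966 → V/F = 0.1904
Converged at V/F = 0.1904.
Compositions from xᵢ = zᵢ/(1+V/F(Kᵢ−1)), yᵢ = Kᵢxᵢ:
  carbon tetrachloride: x = 0.1703, y = 0.5161
  n-octane: x = 0.2396, y = 0.1941
  ethylbenzene: x = 0.0914, y = 0.0704
  n-nonane: x = 0.4987, y = 0.2194

V/F = 0.1904, x_carbon tetrachloride = 0.1703, y_carbon tetrachloride = 0.5161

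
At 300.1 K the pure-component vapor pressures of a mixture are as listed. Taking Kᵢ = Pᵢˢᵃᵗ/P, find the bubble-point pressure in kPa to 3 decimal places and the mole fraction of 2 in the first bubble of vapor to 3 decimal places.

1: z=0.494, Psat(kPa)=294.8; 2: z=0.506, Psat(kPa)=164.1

Pbub = 228.666 kPa, y_2 = 0.363

At the bubble point ψ → 0, so ΣzᵢKᵢ = 1 with Kᵢ = Pᵢˢᵃᵗ/P ⇒ P = ΣzᵢPᵢˢᵃᵗ.
P = 0.494·294.8 + 0.506·164.1 = 228.666 kPa
yᵢ = zᵢPᵢˢᵃᵗ/P ⇒ y_2 = 0.506·164.1/228.666 = 0.363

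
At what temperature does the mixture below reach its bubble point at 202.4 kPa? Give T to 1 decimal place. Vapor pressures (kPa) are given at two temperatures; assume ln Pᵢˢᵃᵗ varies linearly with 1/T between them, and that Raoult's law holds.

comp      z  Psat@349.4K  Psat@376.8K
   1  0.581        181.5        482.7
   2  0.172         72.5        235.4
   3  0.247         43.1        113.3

Bubble-point temperature: ΣzᵢPᵢˢᵃᵗ(T) = P. Interpolate ln Pᵢˢᵃᵗ = aᵢ + bᵢ/T.
  T = 349.4 K: ΣzᵢPᵢˢᵃᵗ = 128.57 kPa
  T = 376.8 K: ΣzᵢPᵢˢᵃᵗ = 348.92 kPa
  T = 363.1 K: ΣzᵢPᵢˢᵃᵗ = 215.73 kPa
  T = 356.2 K: ΣzᵢPᵢˢᵃᵗ = 167.03 kPa
  T = 359.6 K: ΣzᵢPᵢˢᵃᵗ = 189.70 kPa
  T = 361.4 K: ΣzᵢPᵢˢᵃᵗ = 202.73 kPa
Interpolating between 359.6 K and 361.4 K gives T ≈ 361.4 K.

T = 361.4 K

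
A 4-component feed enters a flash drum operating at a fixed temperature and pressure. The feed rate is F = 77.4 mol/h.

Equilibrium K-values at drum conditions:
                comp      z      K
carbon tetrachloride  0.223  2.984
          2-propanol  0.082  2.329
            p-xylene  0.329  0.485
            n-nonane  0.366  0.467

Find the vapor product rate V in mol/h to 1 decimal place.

Material balance + equilibrium reduce to Σ zᵢ(Kᵢ−1)/(1+ψ(Kᵢ−1)) = 0.
Feasibility: ΣzᵢKᵢ = 1.187, Σzᵢ/Kᵢ = 1.572 — both > 1, two phases present.
Newton iteration, ψ⁰ = 0.5:
  ψ = 0.500: g = -0.2066, g' = -0.625 → ψ = 0.169
  ψ = 0.169: g = 0.0199, g' = -0.818 → ψ = 0.194
Converged at ψ = 0.194.
Then V = ψ·F = 0.1944·77.4 = 15.0 mol/h and L = F − V = 62.4 mol/h.

V = 15.0 mol/h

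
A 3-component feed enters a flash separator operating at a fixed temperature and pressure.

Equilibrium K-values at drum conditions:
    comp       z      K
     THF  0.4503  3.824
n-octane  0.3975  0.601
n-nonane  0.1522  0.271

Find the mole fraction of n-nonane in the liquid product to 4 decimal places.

x_n-nonane = 0.3007

Rachford–Rice: g(ψ) = Σ zᵢ(Kᵢ−1)/(1+ψ(Kᵢ−1)) = 0.
Check two-phase: ΣzᵢKᵢ = 2.0021 > 1 and Σzᵢ/Kᵢ = 1.3408 > 1, so g(0) = 1.0021 > 0 and g(1) = -0.3408 < 0.
Newton iteration, ψ⁰ = 0.68:
  ψ = 0.6800: g = -0.00223, g' = -0.8583 → ψ = 0.6774
Converged at ψ = 0.6774.
Compositions from xᵢ = zᵢ/(1+ψ(Kᵢ−1)), yᵢ = Kᵢxᵢ:
  THF: x = 0.1546, y = 0.5911
  n-octane: x = 0.5447, y = 0.3274
  n-nonane: x = 0.3007, y = 0.0815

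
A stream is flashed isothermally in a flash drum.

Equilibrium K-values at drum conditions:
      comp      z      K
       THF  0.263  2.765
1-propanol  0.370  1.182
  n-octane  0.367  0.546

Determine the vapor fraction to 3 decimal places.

Newton iteration, ψ⁰ = 0.56:
  ψ = 0.560: g = 0.0711, g' = -0.353 → ψ = 0.761
  ψ = 0.761: g = 0.0026, g' = -0.335 → ψ = 0.769
Converged at ψ = 0.769.

ψ = 0.769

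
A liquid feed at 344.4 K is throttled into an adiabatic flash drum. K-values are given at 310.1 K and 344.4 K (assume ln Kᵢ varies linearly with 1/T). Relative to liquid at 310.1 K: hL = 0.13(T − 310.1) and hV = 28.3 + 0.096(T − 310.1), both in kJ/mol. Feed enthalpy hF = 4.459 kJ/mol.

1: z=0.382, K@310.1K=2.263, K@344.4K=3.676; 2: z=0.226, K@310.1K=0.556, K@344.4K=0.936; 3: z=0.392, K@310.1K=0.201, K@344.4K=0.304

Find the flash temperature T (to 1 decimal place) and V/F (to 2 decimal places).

T = 313.8 K, V/F = 0.14

Adiabatic flash: solve Rachford–Rice at each trial T, then check hF = ψ·hV(T) + (1−ψ)·hL(T).
  T = 310.1 K: K = (2.263, 0.556, 0.201), RR gives ψ = 0.079, H_out = 2.249 kJ/mol
  T = 344.4 K: K = (3.676, 0.936, 0.304), RR gives ψ = 0.504, H_out = 18.136 kJ/mol
  T = 327.2 K: K = (2.919, 0.731, 0.250), RR gives ψ = 0.321, H_out = 11.110 kJ/mol
  T = 318.6 K: K = (2.577, 0.639, 0.225), RR gives ψ = 0.211, H_out = 7.026 kJ/mol
  T = 314.4 K: K = (2.419, 0.597, 0.213), RR gives ψ = 0.150, H_out = 4.785 kJ/mol
  T = 312.2 K: K = (2.338, 0.576, 0.207), RR gives ψ = 0.115, H_out = 3.523 kJ/mol
Linear interpolation between T = 312.2 (H_out = 3.523) and T = 314.4 (H_out = 4.785) on hF = 4.459 gives T ≈ 313.8 K, at which ψ = 0.14.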